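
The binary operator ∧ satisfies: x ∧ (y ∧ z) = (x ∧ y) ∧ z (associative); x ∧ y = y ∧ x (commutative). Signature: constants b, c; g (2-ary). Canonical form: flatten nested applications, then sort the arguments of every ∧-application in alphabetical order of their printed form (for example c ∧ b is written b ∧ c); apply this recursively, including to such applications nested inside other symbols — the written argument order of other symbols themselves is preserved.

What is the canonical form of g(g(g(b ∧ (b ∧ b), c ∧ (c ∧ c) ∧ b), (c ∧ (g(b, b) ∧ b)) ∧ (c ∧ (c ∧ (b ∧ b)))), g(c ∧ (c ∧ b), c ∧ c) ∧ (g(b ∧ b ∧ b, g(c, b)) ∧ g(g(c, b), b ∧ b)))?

Answer: g(g(g(b ∧ b ∧ b, b ∧ c ∧ c ∧ c), b ∧ b ∧ b ∧ c ∧ c ∧ c ∧ g(b, b)), g(b ∧ b ∧ b, g(c, b)) ∧ g(b ∧ c ∧ c, c ∧ c) ∧ g(g(c, b), b ∧ b))

Derivation:
Focus inside:  g(c ∧ (c ∧ b), c ∧ c) ∧ (g(b ∧ b ∧ b, g(c, b)) ∧ g(g(c, b), b ∧ b))
Merge nested applications:  g(c ∧ (c ∧ b), c ∧ c) ∧ g(b ∧ b ∧ b, g(c, b)) ∧ g(g(c, b), b ∧ b)
Inside:  g(c ∧ (c ∧ b), c ∧ c)  →  g(b ∧ c ∧ c, c ∧ c)
Sort:  g(b ∧ b ∧ b, g(c, b)) ∧ g(b ∧ c ∧ c, c ∧ c) ∧ g(g(c, b), b ∧ b)
Put back:  g(g(g(b ∧ b ∧ b, b ∧ c ∧ c ∧ c), b ∧ b ∧ b ∧ c ∧ c ∧ c ∧ g(b, b)), g(b ∧ b ∧ b, g(c, b)) ∧ g(b ∧ c ∧ c, c ∧ c) ∧ g(g(c, b), b ∧ b))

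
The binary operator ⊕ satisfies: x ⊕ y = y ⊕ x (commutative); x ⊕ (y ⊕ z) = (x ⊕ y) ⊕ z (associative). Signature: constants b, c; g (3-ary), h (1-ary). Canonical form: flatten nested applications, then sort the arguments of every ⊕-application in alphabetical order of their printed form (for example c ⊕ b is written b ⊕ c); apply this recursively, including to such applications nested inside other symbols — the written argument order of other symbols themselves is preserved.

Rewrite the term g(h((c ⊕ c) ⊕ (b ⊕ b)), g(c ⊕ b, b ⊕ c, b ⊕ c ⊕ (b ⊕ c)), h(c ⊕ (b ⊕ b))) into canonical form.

Answer: g(h(b ⊕ b ⊕ c ⊕ c), g(b ⊕ c, b ⊕ c, b ⊕ b ⊕ c ⊕ c), h(b ⊕ b ⊕ c))

Derivation:
Work inside:  (c ⊕ c) ⊕ (b ⊕ b)
Un-nest:  c ⊕ c ⊕ b ⊕ b
Sort arguments:  b ⊕ b ⊕ c ⊕ c
Rebuild:  g(h(b ⊕ b ⊕ c ⊕ c), g(b ⊕ c, b ⊕ c, b ⊕ b ⊕ c ⊕ c), h(b ⊕ b ⊕ c))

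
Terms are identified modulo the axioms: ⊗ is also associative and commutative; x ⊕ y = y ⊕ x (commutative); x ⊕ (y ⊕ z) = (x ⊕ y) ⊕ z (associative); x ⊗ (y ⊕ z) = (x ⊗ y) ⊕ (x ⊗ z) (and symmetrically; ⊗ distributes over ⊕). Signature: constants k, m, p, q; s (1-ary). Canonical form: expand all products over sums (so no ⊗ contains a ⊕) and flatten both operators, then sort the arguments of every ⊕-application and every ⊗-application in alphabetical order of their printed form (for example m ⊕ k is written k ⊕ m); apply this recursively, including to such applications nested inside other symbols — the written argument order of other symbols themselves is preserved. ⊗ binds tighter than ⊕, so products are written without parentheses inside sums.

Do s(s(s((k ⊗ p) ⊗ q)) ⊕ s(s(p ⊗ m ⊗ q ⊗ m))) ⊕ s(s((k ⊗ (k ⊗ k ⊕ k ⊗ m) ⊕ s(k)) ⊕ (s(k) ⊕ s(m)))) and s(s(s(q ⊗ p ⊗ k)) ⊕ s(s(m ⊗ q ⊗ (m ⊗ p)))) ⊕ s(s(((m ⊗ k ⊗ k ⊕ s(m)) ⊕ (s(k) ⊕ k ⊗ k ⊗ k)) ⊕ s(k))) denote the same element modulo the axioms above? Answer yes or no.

Left:  s(s(s((k ⊗ p) ⊗ q)) ⊕ s(s(p ⊗ m ⊗ q ⊗ m))) ⊕ s(s((k ⊗ (k ⊗ k ⊕ k ⊗ m) ⊕ s(k)) ⊕ (s(k) ⊕ s(m))))
  Distribute:  s(s(s(k ⊗ p ⊗ q)) ⊕ s(s(m ⊗ m ⊗ p ⊗ q))) ⊕ s(s(k ⊗ k ⊗ k ⊕ k ⊗ k ⊗ m ⊕ s(k) ⊕ s(k) ⊕ s(m)))
  Order the arguments:  s(s(k ⊗ k ⊗ k ⊕ k ⊗ k ⊗ m ⊕ s(k) ⊕ s(k) ⊕ s(m))) ⊕ s(s(s(k ⊗ p ⊗ q)) ⊕ s(s(m ⊗ m ⊗ p ⊗ q)))
Right:  s(s(s(q ⊗ p ⊗ k)) ⊕ s(s(m ⊗ q ⊗ (m ⊗ p)))) ⊕ s(s(((m ⊗ k ⊗ k ⊕ s(m)) ⊕ (s(k) ⊕ k ⊗ k ⊗ k)) ⊕ s(k)))
  Un-nest:  s(s(s(k ⊗ p ⊗ q)) ⊕ s(s(m ⊗ m ⊗ p ⊗ q))) ⊕ s(s(k ⊗ k ⊗ k ⊕ k ⊗ k ⊗ m ⊕ s(k) ⊕ s(k) ⊕ s(m)))
  Sort:  s(s(k ⊗ k ⊗ k ⊕ k ⊗ k ⊗ m ⊕ s(k) ⊕ s(k) ⊕ s(m))) ⊕ s(s(s(k ⊗ p ⊗ q)) ⊕ s(s(m ⊗ m ⊗ p ⊗ q)))

Answer: yes — both canonical forms are s(s(k ⊗ k ⊗ k ⊕ k ⊗ k ⊗ m ⊕ s(k) ⊕ s(k) ⊕ s(m))) ⊕ s(s(s(k ⊗ p ⊗ q)) ⊕ s(s(m ⊗ m ⊗ p ⊗ q)))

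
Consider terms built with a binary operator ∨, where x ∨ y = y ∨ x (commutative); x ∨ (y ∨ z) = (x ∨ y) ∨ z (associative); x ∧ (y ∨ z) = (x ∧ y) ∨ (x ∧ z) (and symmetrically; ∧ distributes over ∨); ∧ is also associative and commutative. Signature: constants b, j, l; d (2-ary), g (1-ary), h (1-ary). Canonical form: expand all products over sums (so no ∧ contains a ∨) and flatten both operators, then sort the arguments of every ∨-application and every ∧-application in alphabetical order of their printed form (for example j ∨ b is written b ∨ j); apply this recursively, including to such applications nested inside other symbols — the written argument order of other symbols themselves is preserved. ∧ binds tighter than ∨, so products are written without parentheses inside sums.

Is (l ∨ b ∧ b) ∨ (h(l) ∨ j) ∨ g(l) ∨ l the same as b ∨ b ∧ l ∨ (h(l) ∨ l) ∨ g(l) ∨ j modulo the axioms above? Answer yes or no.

Left:  (l ∨ b ∧ b) ∨ (h(l) ∨ j) ∨ g(l) ∨ l
  Merge nested applications:  l ∨ b ∧ b ∨ h(l) ∨ j ∨ g(l) ∨ l
  Sort arguments:  b ∧ b ∨ g(l) ∨ h(l) ∨ j ∨ l ∨ l
Right:  b ∨ b ∧ l ∨ (h(l) ∨ l) ∨ g(l) ∨ j
  Flatten:  b ∨ b ∧ l ∨ h(l) ∨ l ∨ g(l) ∨ j
  Sort arguments:  b ∨ b ∧ l ∨ g(l) ∨ h(l) ∨ j ∨ l

Answer: no — b ∧ b ∨ g(l) ∨ h(l) ∨ j ∨ l ∨ l vs b ∨ b ∧ l ∨ g(l) ∨ h(l) ∨ j ∨ l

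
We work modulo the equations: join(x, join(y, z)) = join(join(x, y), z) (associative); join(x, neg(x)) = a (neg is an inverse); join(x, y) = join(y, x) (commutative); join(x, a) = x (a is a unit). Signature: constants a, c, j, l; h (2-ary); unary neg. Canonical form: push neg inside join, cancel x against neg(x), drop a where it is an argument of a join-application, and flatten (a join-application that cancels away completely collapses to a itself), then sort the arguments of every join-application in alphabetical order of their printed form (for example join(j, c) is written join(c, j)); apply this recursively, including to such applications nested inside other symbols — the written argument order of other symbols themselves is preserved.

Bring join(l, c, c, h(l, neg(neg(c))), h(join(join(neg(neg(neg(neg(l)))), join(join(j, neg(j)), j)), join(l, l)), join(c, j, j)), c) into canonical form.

Push neg inside:  distribute neg over join and collapse double neg
Combine occurrences:  join(l, c, c, c, h(l, c), h(join(j, l, l, l), join(c, j, j)))
Sort arguments:  join(c, c, c, h(join(j, l, l, l), join(c, j, j)), h(l, c), l)

Answer: join(c, c, c, h(join(j, l, l, l), join(c, j, j)), h(l, c), l)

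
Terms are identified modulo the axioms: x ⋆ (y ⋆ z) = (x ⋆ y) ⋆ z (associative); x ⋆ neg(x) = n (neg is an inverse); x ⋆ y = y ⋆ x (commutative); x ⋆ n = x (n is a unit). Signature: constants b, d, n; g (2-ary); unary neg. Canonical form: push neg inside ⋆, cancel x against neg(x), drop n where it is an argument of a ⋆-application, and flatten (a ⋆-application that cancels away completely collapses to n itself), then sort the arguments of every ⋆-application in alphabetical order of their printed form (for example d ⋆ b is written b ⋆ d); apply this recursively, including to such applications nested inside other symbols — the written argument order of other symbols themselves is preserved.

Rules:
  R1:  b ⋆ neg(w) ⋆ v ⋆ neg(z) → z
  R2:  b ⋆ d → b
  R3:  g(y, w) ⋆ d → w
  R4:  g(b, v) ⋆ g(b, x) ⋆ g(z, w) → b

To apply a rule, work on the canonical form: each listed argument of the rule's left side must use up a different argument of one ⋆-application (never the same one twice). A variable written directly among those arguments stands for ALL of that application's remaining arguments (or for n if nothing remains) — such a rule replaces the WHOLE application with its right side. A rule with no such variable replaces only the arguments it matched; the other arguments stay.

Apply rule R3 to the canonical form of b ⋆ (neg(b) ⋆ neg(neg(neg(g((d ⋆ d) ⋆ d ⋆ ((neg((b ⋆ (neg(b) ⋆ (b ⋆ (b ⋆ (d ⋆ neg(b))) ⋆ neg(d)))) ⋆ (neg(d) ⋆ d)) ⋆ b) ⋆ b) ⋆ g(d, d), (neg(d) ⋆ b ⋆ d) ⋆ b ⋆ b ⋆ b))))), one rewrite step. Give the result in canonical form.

Answer: neg(g(b ⋆ d ⋆ d ⋆ d, b ⋆ b ⋆ b ⋆ b))

Derivation:
Canonical form:  neg(g(b ⋆ d ⋆ d ⋆ d ⋆ g(d, d), b ⋆ b ⋆ b ⋆ b))
Apply R3:  consuming d, g(d, d);  w := d, y := d
New term:  neg(g(b ⋆ d ⋆ d ⋆ d, b ⋆ b ⋆ b ⋆ b))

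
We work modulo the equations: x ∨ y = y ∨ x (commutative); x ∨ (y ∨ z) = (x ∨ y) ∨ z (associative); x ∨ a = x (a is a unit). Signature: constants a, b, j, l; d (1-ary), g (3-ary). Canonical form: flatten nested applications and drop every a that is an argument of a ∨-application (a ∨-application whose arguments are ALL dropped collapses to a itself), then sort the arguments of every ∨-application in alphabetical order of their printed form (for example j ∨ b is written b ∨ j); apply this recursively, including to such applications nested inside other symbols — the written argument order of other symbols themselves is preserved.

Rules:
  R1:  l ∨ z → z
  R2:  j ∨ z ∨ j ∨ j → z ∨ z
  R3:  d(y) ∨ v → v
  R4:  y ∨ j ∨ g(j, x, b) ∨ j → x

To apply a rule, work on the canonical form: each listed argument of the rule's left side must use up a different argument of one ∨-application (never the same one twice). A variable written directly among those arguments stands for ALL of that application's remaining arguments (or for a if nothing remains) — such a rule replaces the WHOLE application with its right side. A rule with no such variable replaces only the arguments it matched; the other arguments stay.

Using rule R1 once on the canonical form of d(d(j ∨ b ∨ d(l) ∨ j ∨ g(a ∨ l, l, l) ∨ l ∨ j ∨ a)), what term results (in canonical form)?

Answer: d(d(b ∨ d(l) ∨ g(l, l, l) ∨ j ∨ j ∨ j))

Derivation:
Canonical form:  d(d(b ∨ d(l) ∨ g(l, l, l) ∨ j ∨ j ∨ j ∨ l))
R1 matches:  uses l;  z := b ∨ d(l) ∨ g(l, l, l) ∨ j ∨ j ∨ j
The extension variable absorbs all remaining arguments, so the whole application is rewritten.
Giving:  d(d(b ∨ d(l) ∨ g(l, l, l) ∨ j ∨ j ∨ j))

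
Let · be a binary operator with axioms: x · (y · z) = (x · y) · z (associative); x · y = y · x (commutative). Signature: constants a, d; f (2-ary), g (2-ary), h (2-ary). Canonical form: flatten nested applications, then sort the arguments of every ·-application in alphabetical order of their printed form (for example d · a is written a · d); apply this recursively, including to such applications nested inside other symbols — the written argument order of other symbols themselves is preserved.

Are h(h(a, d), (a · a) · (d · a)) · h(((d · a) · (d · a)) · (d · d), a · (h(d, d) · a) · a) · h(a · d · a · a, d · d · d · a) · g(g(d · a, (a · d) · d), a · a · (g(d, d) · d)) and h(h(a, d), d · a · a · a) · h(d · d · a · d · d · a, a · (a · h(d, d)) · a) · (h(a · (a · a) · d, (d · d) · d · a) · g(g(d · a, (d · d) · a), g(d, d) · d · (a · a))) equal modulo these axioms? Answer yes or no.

Answer: yes — both canonical forms are g(g(a · d, a · d · d), a · a · d · g(d, d)) · h(a · a · a · d, a · d · d · d) · h(a · a · d · d · d · d, a · a · a · h(d, d)) · h(h(a, d), a · a · a · d)

Derivation:
Left:  h(h(a, d), (a · a) · (d · a)) · h(((d · a) · (d · a)) · (d · d), a · (h(d, d) · a) · a) · h(a · d · a · a, d · d · d · a) · g(g(d · a, (a · d) · d), a · a · (g(d, d) · d))
  Canonicalize subterm:  h(h(a, d), (a · a) · (d · a))  →  h(h(a, d), a · a · a · d)
  Inside:  h(((d · a) · (d · a)) · (d · d), a · (h(d, d) · a) · a)  →  h(a · a · d · d · d · d, a · a · a · h(d, d))
  Canonicalize subterm:  h(a · d · a · a, d · d · d · a)  →  h(a · a · a · d, a · d · d · d)
  Order the arguments:  g(g(a · d, a · d · d), a · a · d · g(d, d)) · h(a · a · a · d, a · d · d · d) · h(a · a · d · d · d · d, a · a · a · h(d, d)) · h(h(a, d), a · a · a · d)
Right:  h(h(a, d), d · a · a · a) · h(d · d · a · d · d · a, a · (a · h(d, d)) · a) · (h(a · (a · a) · d, (d · d) · d · a) · g(g(d · a, (d · d) · a), g(d, d) · d · (a · a)))
  Merge nested applications:  h(h(a, d), d · a · a · a) · h(d · d · a · d · d · a, a · (a · h(d, d)) · a) · h(a · (a · a) · d, (d · d) · d · a) · g(g(d · a, (d · d) · a), g(d, d) · d · (a · a))
  Canonicalize subterm:  h(h(a, d), d · a · a · a)  →  h(h(a, d), a · a · a · d)
  Inside:  h(d · d · a · d · d · a, a · (a · h(d, d)) · a)  →  h(a · a · d · d · d · d, a · a · a · h(d, d))
  Simplify inside:  h(a · (a · a) · d, (d · d) · d · a)  →  h(a · a · a · d, a · d · d · d)
  Order the arguments:  g(g(a · d, a · d · d), a · a · d · g(d, d)) · h(a · a · a · d, a · d · d · d) · h(a · a · d · d · d · d, a · a · a · h(d, d)) · h(h(a, d), a · a · a · d)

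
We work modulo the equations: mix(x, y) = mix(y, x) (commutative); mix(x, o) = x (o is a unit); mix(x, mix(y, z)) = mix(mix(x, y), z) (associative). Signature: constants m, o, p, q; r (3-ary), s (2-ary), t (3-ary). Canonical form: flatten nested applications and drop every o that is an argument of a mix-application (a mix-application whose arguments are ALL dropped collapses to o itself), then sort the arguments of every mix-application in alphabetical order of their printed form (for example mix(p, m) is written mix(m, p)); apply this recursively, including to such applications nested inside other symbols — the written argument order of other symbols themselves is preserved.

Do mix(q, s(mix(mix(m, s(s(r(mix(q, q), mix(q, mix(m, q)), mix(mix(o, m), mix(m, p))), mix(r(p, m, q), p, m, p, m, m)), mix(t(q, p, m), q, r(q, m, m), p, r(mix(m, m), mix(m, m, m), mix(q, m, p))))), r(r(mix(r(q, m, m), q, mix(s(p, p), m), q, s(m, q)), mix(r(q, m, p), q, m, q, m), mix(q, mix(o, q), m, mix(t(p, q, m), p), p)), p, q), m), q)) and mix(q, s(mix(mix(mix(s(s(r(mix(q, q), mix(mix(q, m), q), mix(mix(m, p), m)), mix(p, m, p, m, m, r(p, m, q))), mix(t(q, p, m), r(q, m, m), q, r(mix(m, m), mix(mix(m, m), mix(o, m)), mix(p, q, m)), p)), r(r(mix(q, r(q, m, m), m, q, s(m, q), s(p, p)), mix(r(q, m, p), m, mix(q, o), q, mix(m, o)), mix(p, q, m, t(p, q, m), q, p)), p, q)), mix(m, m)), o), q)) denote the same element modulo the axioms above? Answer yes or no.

Left:  mix(q, s(mix(mix(m, s(s(r(mix(q, q), mix(q, mix(m, q)), mix(mix(o, m), mix(m, p))), mix(r(p, m, q), p, m, p, m, m)), mix(t(q, p, m), q, r(q, m, m), p, r(mix(m, m), mix(m, m, m), mix(q, m, p))))), r(r(mix(r(q, m, m), q, mix(s(p, p), m), q, s(m, q)), mix(r(q, m, p), q, m, q, m), mix(q, mix(o, q), m, mix(t(p, q, m), p), p)), p, q), m), q))
  Simplify inside:  s(mix(mix(m, s(s(r(mix(q, q), mix(q, mix(m, q)), mix(mix(o, m), mix(m, p))), mix(r(p, m, q), p, m, p, m, m)), mix(t(q, p, m), q, r(q, m, m), p, r(mix(m, m), mix(m, m, m), mix(q, m, p))))), r(r(mix(r(q, m, m), q, mix(s(p, p), m), q, s(m, q)), mix(r(q, m, p), q, m, q, m), mix(q, mix(o, q), m, mix(t(p, q, m), p), p)), p, q), m), q)  →  s(mix(m, m, r(r(mix(m, q, q, r(q, m, m), s(m, q), s(p, p)), mix(m, m, q, q, r(q, m, p)), mix(m, p, p, q, q, t(p, q, m))), p, q), s(s(r(mix(q, q), mix(m, q, q), mix(m, m, p)), mix(m, m, m, p, p, r(p, m, q))), mix(p, q, r(mix(m, m), mix(m, m, m), mix(m, p, q)), r(q, m, m), t(q, p, m)))), q)
  Sort:  mix(q, s(mix(m, m, r(r(mix(m, q, q, r(q, m, m), s(m, q), s(p, p)), mix(m, m, q, q, r(q, m, p)), mix(m, p, p, q, q, t(p, q, m))), p, q), s(s(r(mix(q, q), mix(m, q, q), mix(m, m, p)), mix(m, m, m, p, p, r(p, m, q))), mix(p, q, r(mix(m, m), mix(m, m, m), mix(m, p, q)), r(q, m, m), t(q, p, m)))), q))
Right:  mix(q, s(mix(mix(mix(s(s(r(mix(q, q), mix(mix(q, m), q), mix(mix(m, p), m)), mix(p, m, p, m, m, r(p, m, q))), mix(t(q, p, m), r(q, m, m), q, r(mix(m, m), mix(mix(m, m), mix(o, m)), mix(p, q, m)), p)), r(r(mix(q, r(q, m, m), m, q, s(m, q), s(p, p)), mix(r(q, m, p), m, mix(q, o), q, mix(m, o)), mix(p, q, m, t(p, q, m), q, p)), p, q)), mix(m, m)), o), q))
  Inside:  s(mix(mix(mix(s(s(r(mix(q, q), mix(mix(q, m), q), mix(mix(m, p), m)), mix(p, m, p, m, m, r(p, m, q))), mix(t(q, p, m), r(q, m, m), q, r(mix(m, m), mix(mix(m, m), mix(o, m)), mix(p, q, m)), p)), r(r(mix(q, r(q, m, m), m, q, s(m, q), s(p, p)), mix(r(q, m, p), m, mix(q, o), q, mix(m, o)), mix(p, q, m, t(p, q, m), q, p)), p, q)), mix(m, m)), o), q)  →  s(mix(m, m, r(r(mix(m, q, q, r(q, m, m), s(m, q), s(p, p)), mix(m, m, q, q, r(q, m, p)), mix(m, p, p, q, q, t(p, q, m))), p, q), s(s(r(mix(q, q), mix(m, q, q), mix(m, m, p)), mix(m, m, m, p, p, r(p, m, q))), mix(p, q, r(mix(m, m), mix(m, m, m), mix(m, p, q)), r(q, m, m), t(q, p, m)))), q)
  Sort arguments:  mix(q, s(mix(m, m, r(r(mix(m, q, q, r(q, m, m), s(m, q), s(p, p)), mix(m, m, q, q, r(q, m, p)), mix(m, p, p, q, q, t(p, q, m))), p, q), s(s(r(mix(q, q), mix(m, q, q), mix(m, m, p)), mix(m, m, m, p, p, r(p, m, q))), mix(p, q, r(mix(m, m), mix(m, m, m), mix(m, p, q)), r(q, m, m), t(q, p, m)))), q))

Answer: yes — both canonical forms are mix(q, s(mix(m, m, r(r(mix(m, q, q, r(q, m, m), s(m, q), s(p, p)), mix(m, m, q, q, r(q, m, p)), mix(m, p, p, q, q, t(p, q, m))), p, q), s(s(r(mix(q, q), mix(m, q, q), mix(m, m, p)), mix(m, m, m, p, p, r(p, m, q))), mix(p, q, r(mix(m, m), mix(m, m, m), mix(m, p, q)), r(q, m, m), t(q, p, m)))), q))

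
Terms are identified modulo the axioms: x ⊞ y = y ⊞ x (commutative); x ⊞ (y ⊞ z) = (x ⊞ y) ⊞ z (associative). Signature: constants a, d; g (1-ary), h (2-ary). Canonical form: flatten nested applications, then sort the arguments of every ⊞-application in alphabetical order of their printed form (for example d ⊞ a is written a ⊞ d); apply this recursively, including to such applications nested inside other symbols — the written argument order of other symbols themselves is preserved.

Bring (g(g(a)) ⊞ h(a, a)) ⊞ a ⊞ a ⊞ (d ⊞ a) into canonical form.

Answer: a ⊞ a ⊞ a ⊞ d ⊞ g(g(a)) ⊞ h(a, a)

Derivation:
Un-nest:  g(g(a)) ⊞ h(a, a) ⊞ a ⊞ a ⊞ d ⊞ a
Sort:  a ⊞ a ⊞ a ⊞ d ⊞ g(g(a)) ⊞ h(a, a)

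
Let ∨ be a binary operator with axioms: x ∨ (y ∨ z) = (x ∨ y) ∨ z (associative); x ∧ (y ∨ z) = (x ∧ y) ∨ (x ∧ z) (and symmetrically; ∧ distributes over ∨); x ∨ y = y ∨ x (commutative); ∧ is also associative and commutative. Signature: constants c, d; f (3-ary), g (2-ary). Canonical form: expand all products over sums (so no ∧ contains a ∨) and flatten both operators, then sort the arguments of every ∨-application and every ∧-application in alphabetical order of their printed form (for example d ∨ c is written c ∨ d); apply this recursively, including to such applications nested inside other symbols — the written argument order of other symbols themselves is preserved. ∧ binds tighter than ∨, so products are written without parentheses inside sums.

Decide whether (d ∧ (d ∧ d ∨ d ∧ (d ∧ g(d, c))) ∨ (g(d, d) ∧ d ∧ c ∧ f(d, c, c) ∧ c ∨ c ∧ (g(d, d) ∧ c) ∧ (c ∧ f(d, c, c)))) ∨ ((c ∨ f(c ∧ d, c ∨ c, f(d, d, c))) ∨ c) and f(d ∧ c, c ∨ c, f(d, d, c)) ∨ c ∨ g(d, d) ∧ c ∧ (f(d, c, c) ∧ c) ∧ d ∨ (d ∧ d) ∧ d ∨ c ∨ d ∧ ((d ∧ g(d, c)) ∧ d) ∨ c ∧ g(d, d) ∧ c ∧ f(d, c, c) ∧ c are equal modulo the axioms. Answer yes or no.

Answer: yes — both canonical forms are c ∨ c ∨ c ∧ c ∧ c ∧ f(d, c, c) ∧ g(d, d) ∨ c ∧ c ∧ d ∧ f(d, c, c) ∧ g(d, d) ∨ d ∧ d ∧ d ∨ d ∧ d ∧ d ∧ g(d, c) ∨ f(c ∧ d, c ∨ c, f(d, d, c))

Derivation:
Left:  (d ∧ (d ∧ d ∨ d ∧ (d ∧ g(d, c))) ∨ (g(d, d) ∧ d ∧ c ∧ f(d, c, c) ∧ c ∨ c ∧ (g(d, d) ∧ c) ∧ (c ∧ f(d, c, c)))) ∨ ((c ∨ f(c ∧ d, c ∨ c, f(d, d, c))) ∨ c)
  Distribute:  d ∧ d ∧ d ∨ d ∧ d ∧ d ∧ g(d, c) ∨ c ∧ c ∧ d ∧ f(d, c, c) ∧ g(d, d) ∨ c ∧ c ∧ c ∧ f(d, c, c) ∧ g(d, d) ∨ c ∨ f(c ∧ d, c ∨ c, f(d, d, c)) ∨ c
  Sort:  c ∨ c ∨ c ∧ c ∧ c ∧ f(d, c, c) ∧ g(d, d) ∨ c ∧ c ∧ d ∧ f(d, c, c) ∧ g(d, d) ∨ d ∧ d ∧ d ∨ d ∧ d ∧ d ∧ g(d, c) ∨ f(c ∧ d, c ∨ c, f(d, d, c))
Right:  f(d ∧ c, c ∨ c, f(d, d, c)) ∨ c ∨ g(d, d) ∧ c ∧ (f(d, c, c) ∧ c) ∧ d ∨ (d ∧ d) ∧ d ∨ c ∨ d ∧ ((d ∧ g(d, c)) ∧ d) ∨ c ∧ g(d, d) ∧ c ∧ f(d, c, c) ∧ c
  Merge nested applications:  f(c ∧ d, c ∨ c, f(d, d, c)) ∨ c ∨ c ∧ c ∧ d ∧ f(d, c, c) ∧ g(d, d) ∨ d ∧ d ∧ d ∨ c ∨ d ∧ d ∧ d ∧ g(d, c) ∨ c ∧ c ∧ c ∧ f(d, c, c) ∧ g(d, d)
  Sort:  c ∨ c ∨ c ∧ c ∧ c ∧ f(d, c, c) ∧ g(d, d) ∨ c ∧ c ∧ d ∧ f(d, c, c) ∧ g(d, d) ∨ d ∧ d ∧ d ∨ d ∧ d ∧ d ∧ g(d, c) ∨ f(c ∧ d, c ∨ c, f(d, d, c))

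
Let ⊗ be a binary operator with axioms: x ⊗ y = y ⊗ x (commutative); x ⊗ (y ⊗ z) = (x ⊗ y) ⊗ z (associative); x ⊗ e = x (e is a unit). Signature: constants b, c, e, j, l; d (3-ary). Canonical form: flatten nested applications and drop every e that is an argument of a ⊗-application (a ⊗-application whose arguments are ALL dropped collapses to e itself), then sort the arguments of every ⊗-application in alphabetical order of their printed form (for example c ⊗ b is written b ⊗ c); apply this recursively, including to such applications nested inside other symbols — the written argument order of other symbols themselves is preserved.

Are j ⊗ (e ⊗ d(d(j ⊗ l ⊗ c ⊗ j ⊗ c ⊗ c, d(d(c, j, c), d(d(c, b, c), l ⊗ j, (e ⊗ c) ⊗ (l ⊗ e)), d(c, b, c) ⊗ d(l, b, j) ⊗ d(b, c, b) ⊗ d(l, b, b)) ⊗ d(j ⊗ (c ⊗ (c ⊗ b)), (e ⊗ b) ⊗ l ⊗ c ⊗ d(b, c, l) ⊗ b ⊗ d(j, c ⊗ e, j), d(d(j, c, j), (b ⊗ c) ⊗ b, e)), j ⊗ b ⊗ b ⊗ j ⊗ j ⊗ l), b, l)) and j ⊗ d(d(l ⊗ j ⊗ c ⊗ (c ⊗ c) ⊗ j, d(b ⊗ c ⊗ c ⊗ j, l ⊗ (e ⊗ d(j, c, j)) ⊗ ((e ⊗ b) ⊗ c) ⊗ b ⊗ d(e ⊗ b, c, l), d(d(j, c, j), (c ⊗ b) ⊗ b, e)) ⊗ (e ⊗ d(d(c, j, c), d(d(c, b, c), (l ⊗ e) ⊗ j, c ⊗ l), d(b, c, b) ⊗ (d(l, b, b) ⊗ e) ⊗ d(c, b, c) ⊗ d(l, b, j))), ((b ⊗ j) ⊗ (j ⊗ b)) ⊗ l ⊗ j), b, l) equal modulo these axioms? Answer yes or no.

Answer: yes — both canonical forms are d(d(c ⊗ c ⊗ c ⊗ j ⊗ j ⊗ l, d(b ⊗ c ⊗ c ⊗ j, b ⊗ b ⊗ c ⊗ d(b, c, l) ⊗ d(j, c, j) ⊗ l, d(d(j, c, j), b ⊗ b ⊗ c, e)) ⊗ d(d(c, j, c), d(d(c, b, c), j ⊗ l, c ⊗ l), d(b, c, b) ⊗ d(c, b, c) ⊗ d(l, b, b) ⊗ d(l, b, j)), b ⊗ b ⊗ j ⊗ j ⊗ j ⊗ l), b, l) ⊗ j

Derivation:
Left:  j ⊗ (e ⊗ d(d(j ⊗ l ⊗ c ⊗ j ⊗ c ⊗ c, d(d(c, j, c), d(d(c, b, c), l ⊗ j, (e ⊗ c) ⊗ (l ⊗ e)), d(c, b, c) ⊗ d(l, b, j) ⊗ d(b, c, b) ⊗ d(l, b, b)) ⊗ d(j ⊗ (c ⊗ (c ⊗ b)), (e ⊗ b) ⊗ l ⊗ c ⊗ d(b, c, l) ⊗ b ⊗ d(j, c ⊗ e, j), d(d(j, c, j), (b ⊗ c) ⊗ b, e)), j ⊗ b ⊗ b ⊗ j ⊗ j ⊗ l), b, l))
  Un-nest:  j ⊗ e ⊗ d(d(j ⊗ l ⊗ c ⊗ j ⊗ c ⊗ c, d(d(c, j, c), d(d(c, b, c), l ⊗ j, (e ⊗ c) ⊗ (l ⊗ e)), d(c, b, c) ⊗ d(l, b, j) ⊗ d(b, c, b) ⊗ d(l, b, b)) ⊗ d(j ⊗ (c ⊗ (c ⊗ b)), (e ⊗ b) ⊗ l ⊗ c ⊗ d(b, c, l) ⊗ b ⊗ d(j, c ⊗ e, j), d(d(j, c, j), (b ⊗ c) ⊗ b, e)), j ⊗ b ⊗ b ⊗ j ⊗ j ⊗ l), b, l)
  Canonicalize subterm:  d(d(j ⊗ l ⊗ c ⊗ j ⊗ c ⊗ c, d(d(c, j, c), d(d(c, b, c), l ⊗ j, (e ⊗ c) ⊗ (l ⊗ e)), d(c, b, c) ⊗ d(l, b, j) ⊗ d(b, c, b) ⊗ d(l, b, b)) ⊗ d(j ⊗ (c ⊗ (c ⊗ b)), (e ⊗ b) ⊗ l ⊗ c ⊗ d(b, c, l) ⊗ b ⊗ d(j, c ⊗ e, j), d(d(j, c, j), (b ⊗ c) ⊗ b, e)), j ⊗ b ⊗ b ⊗ j ⊗ j ⊗ l), b, l)  →  d(d(c ⊗ c ⊗ c ⊗ j ⊗ j ⊗ l, d(b ⊗ c ⊗ c ⊗ j, b ⊗ b ⊗ c ⊗ d(b, c, l) ⊗ d(j, c, j) ⊗ l, d(d(j, c, j), b ⊗ b ⊗ c, e)) ⊗ d(d(c, j, c), d(d(c, b, c), j ⊗ l, c ⊗ l), d(b, c, b) ⊗ d(c, b, c) ⊗ d(l, b, b) ⊗ d(l, b, j)), b ⊗ b ⊗ j ⊗ j ⊗ j ⊗ l), b, l)
  Units out:  drop e
  Order the arguments:  d(d(c ⊗ c ⊗ c ⊗ j ⊗ j ⊗ l, d(b ⊗ c ⊗ c ⊗ j, b ⊗ b ⊗ c ⊗ d(b, c, l) ⊗ d(j, c, j) ⊗ l, d(d(j, c, j), b ⊗ b ⊗ c, e)) ⊗ d(d(c, j, c), d(d(c, b, c), j ⊗ l, c ⊗ l), d(b, c, b) ⊗ d(c, b, c) ⊗ d(l, b, b) ⊗ d(l, b, j)), b ⊗ b ⊗ j ⊗ j ⊗ j ⊗ l), b, l) ⊗ j
Right:  j ⊗ d(d(l ⊗ j ⊗ c ⊗ (c ⊗ c) ⊗ j, d(b ⊗ c ⊗ c ⊗ j, l ⊗ (e ⊗ d(j, c, j)) ⊗ ((e ⊗ b) ⊗ c) ⊗ b ⊗ d(e ⊗ b, c, l), d(d(j, c, j), (c ⊗ b) ⊗ b, e)) ⊗ (e ⊗ d(d(c, j, c), d(d(c, b, c), (l ⊗ e) ⊗ j, c ⊗ l), d(b, c, b) ⊗ (d(l, b, b) ⊗ e) ⊗ d(c, b, c) ⊗ d(l, b, j))), ((b ⊗ j) ⊗ (j ⊗ b)) ⊗ l ⊗ j), b, l)
  Simplify inside:  d(d(l ⊗ j ⊗ c ⊗ (c ⊗ c) ⊗ j, d(b ⊗ c ⊗ c ⊗ j, l ⊗ (e ⊗ d(j, c, j)) ⊗ ((e ⊗ b) ⊗ c) ⊗ b ⊗ d(e ⊗ b, c, l), d(d(j, c, j), (c ⊗ b) ⊗ b, e)) ⊗ (e ⊗ d(d(c, j, c), d(d(c, b, c), (l ⊗ e) ⊗ j, c ⊗ l), d(b, c, b) ⊗ (d(l, b, b) ⊗ e) ⊗ d(c, b, c) ⊗ d(l, b, j))), ((b ⊗ j) ⊗ (j ⊗ b)) ⊗ l ⊗ j), b, l)  →  d(d(c ⊗ c ⊗ c ⊗ j ⊗ j ⊗ l, d(b ⊗ c ⊗ c ⊗ j, b ⊗ b ⊗ c ⊗ d(b, c, l) ⊗ d(j, c, j) ⊗ l, d(d(j, c, j), b ⊗ b ⊗ c, e)) ⊗ d(d(c, j, c), d(d(c, b, c), j ⊗ l, c ⊗ l), d(b, c, b) ⊗ d(c, b, c) ⊗ d(l, b, b) ⊗ d(l, b, j)), b ⊗ b ⊗ j ⊗ j ⊗ j ⊗ l), b, l)
  Sort:  d(d(c ⊗ c ⊗ c ⊗ j ⊗ j ⊗ l, d(b ⊗ c ⊗ c ⊗ j, b ⊗ b ⊗ c ⊗ d(b, c, l) ⊗ d(j, c, j) ⊗ l, d(d(j, c, j), b ⊗ b ⊗ c, e)) ⊗ d(d(c, j, c), d(d(c, b, c), j ⊗ l, c ⊗ l), d(b, c, b) ⊗ d(c, b, c) ⊗ d(l, b, b) ⊗ d(l, b, j)), b ⊗ b ⊗ j ⊗ j ⊗ j ⊗ l), b, l) ⊗ j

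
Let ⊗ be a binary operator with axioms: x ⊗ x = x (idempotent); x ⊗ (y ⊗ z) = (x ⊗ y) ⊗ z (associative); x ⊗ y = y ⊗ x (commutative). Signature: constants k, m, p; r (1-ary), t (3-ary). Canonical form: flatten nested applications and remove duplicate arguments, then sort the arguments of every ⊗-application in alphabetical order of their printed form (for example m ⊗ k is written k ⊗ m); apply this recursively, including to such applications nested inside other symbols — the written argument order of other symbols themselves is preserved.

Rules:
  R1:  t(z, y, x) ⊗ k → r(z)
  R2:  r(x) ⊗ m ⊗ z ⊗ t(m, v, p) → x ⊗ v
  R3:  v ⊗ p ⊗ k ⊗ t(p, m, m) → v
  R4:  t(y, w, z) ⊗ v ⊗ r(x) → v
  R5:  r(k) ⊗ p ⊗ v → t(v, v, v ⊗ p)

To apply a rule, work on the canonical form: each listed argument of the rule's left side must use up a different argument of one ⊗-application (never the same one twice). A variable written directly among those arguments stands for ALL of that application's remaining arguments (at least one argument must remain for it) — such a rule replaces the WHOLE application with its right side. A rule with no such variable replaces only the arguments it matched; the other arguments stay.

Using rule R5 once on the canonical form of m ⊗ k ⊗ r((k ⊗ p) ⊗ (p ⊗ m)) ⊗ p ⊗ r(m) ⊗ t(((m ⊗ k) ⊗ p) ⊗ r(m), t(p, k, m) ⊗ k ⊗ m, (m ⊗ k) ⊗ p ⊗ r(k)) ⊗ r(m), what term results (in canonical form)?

Canonical form:  k ⊗ m ⊗ p ⊗ r(k ⊗ m ⊗ p) ⊗ r(m) ⊗ t(k ⊗ m ⊗ p ⊗ r(m), k ⊗ m ⊗ t(p, k, m), k ⊗ m ⊗ p ⊗ r(k))
Match R5:  consume p, r(k);  v := k ⊗ m
The variable takes the whole remainder — replace the entire application.
Result:  k ⊗ m ⊗ p ⊗ r(k ⊗ m ⊗ p) ⊗ r(m) ⊗ t(k ⊗ m ⊗ p ⊗ r(m), k ⊗ m ⊗ t(p, k, m), t(k ⊗ m, k ⊗ m, k ⊗ m ⊗ p))

Answer: k ⊗ m ⊗ p ⊗ r(k ⊗ m ⊗ p) ⊗ r(m) ⊗ t(k ⊗ m ⊗ p ⊗ r(m), k ⊗ m ⊗ t(p, k, m), t(k ⊗ m, k ⊗ m, k ⊗ m ⊗ p))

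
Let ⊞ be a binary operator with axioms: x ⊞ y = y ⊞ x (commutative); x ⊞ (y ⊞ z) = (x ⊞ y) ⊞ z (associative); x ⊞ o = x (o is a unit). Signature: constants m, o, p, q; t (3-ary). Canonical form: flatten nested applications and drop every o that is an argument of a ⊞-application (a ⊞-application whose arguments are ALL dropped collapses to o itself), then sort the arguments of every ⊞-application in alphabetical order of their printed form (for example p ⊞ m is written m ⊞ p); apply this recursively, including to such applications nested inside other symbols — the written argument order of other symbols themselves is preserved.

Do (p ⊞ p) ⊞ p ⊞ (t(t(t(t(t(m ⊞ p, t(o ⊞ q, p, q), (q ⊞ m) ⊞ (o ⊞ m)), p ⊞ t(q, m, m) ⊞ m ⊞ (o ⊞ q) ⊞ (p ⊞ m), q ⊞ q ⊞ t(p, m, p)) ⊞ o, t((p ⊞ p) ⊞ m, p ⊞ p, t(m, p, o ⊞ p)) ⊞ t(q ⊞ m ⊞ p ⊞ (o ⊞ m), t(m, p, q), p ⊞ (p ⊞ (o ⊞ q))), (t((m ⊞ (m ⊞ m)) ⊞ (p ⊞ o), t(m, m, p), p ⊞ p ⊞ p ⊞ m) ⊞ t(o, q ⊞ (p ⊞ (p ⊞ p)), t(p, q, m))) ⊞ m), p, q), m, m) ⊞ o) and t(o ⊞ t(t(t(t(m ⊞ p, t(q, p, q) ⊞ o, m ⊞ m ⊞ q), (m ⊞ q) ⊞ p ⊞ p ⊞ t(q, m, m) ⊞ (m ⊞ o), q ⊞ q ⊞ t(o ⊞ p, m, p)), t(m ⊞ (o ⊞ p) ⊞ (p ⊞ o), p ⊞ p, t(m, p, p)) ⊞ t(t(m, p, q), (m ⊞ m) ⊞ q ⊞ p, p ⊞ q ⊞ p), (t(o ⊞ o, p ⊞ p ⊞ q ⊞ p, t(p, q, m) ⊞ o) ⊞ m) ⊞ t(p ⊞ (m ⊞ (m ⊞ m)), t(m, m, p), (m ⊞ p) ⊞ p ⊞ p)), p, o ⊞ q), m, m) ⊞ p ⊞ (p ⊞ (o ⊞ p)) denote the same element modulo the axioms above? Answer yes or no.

Left:  (p ⊞ p) ⊞ p ⊞ (t(t(t(t(t(m ⊞ p, t(o ⊞ q, p, q), (q ⊞ m) ⊞ (o ⊞ m)), p ⊞ t(q, m, m) ⊞ m ⊞ (o ⊞ q) ⊞ (p ⊞ m), q ⊞ q ⊞ t(p, m, p)) ⊞ o, t((p ⊞ p) ⊞ m, p ⊞ p, t(m, p, o ⊞ p)) ⊞ t(q ⊞ m ⊞ p ⊞ (o ⊞ m), t(m, p, q), p ⊞ (p ⊞ (o ⊞ q))), (t((m ⊞ (m ⊞ m)) ⊞ (p ⊞ o), t(m, m, p), p ⊞ p ⊞ p ⊞ m) ⊞ t(o, q ⊞ (p ⊞ (p ⊞ p)), t(p, q, m))) ⊞ m), p, q), m, m) ⊞ o)
  Flatten:  p ⊞ p ⊞ p ⊞ t(t(t(t(t(m ⊞ p, t(o ⊞ q, p, q), (q ⊞ m) ⊞ (o ⊞ m)), p ⊞ t(q, m, m) ⊞ m ⊞ (o ⊞ q) ⊞ (p ⊞ m), q ⊞ q ⊞ t(p, m, p)) ⊞ o, t((p ⊞ p) ⊞ m, p ⊞ p, t(m, p, o ⊞ p)) ⊞ t(q ⊞ m ⊞ p ⊞ (o ⊞ m), t(m, p, q), p ⊞ (p ⊞ (o ⊞ q))), (t((m ⊞ (m ⊞ m)) ⊞ (p ⊞ o), t(m, m, p), p ⊞ p ⊞ p ⊞ m) ⊞ t(o, q ⊞ (p ⊞ (p ⊞ p)), t(p, q, m))) ⊞ m), p, q), m, m) ⊞ o
  Simplify inside:  t(t(t(t(t(m ⊞ p, t(o ⊞ q, p, q), (q ⊞ m) ⊞ (o ⊞ m)), p ⊞ t(q, m, m) ⊞ m ⊞ (o ⊞ q) ⊞ (p ⊞ m), q ⊞ q ⊞ t(p, m, p)) ⊞ o, t((p ⊞ p) ⊞ m, p ⊞ p, t(m, p, o ⊞ p)) ⊞ t(q ⊞ m ⊞ p ⊞ (o ⊞ m), t(m, p, q), p ⊞ (p ⊞ (o ⊞ q))), (t((m ⊞ (m ⊞ m)) ⊞ (p ⊞ o), t(m, m, p), p ⊞ p ⊞ p ⊞ m) ⊞ t(o, q ⊞ (p ⊞ (p ⊞ p)), t(p, q, m))) ⊞ m), p, q), m, m)  →  t(t(t(t(t(m ⊞ p, t(q, p, q), m ⊞ m ⊞ q), m ⊞ m ⊞ p ⊞ p ⊞ q ⊞ t(q, m, m), q ⊞ q ⊞ t(p, m, p)), t(m ⊞ m ⊞ p ⊞ q, t(m, p, q), p ⊞ p ⊞ q) ⊞ t(m ⊞ p ⊞ p, p ⊞ p, t(m, p, p)), m ⊞ t(m ⊞ m ⊞ m ⊞ p, t(m, m, p), m ⊞ p ⊞ p ⊞ p) ⊞ t(o, p ⊞ p ⊞ p ⊞ q, t(p, q, m))), p, q), m, m)
  Drop the unit:  drop o
  Order the arguments:  p ⊞ p ⊞ p ⊞ t(t(t(t(t(m ⊞ p, t(q, p, q), m ⊞ m ⊞ q), m ⊞ m ⊞ p ⊞ p ⊞ q ⊞ t(q, m, m), q ⊞ q ⊞ t(p, m, p)), t(m ⊞ m ⊞ p ⊞ q, t(m, p, q), p ⊞ p ⊞ q) ⊞ t(m ⊞ p ⊞ p, p ⊞ p, t(m, p, p)), m ⊞ t(m ⊞ m ⊞ m ⊞ p, t(m, m, p), m ⊞ p ⊞ p ⊞ p) ⊞ t(o, p ⊞ p ⊞ p ⊞ q, t(p, q, m))), p, q), m, m)
Right:  t(o ⊞ t(t(t(t(m ⊞ p, t(q, p, q) ⊞ o, m ⊞ m ⊞ q), (m ⊞ q) ⊞ p ⊞ p ⊞ t(q, m, m) ⊞ (m ⊞ o), q ⊞ q ⊞ t(o ⊞ p, m, p)), t(m ⊞ (o ⊞ p) ⊞ (p ⊞ o), p ⊞ p, t(m, p, p)) ⊞ t(t(m, p, q), (m ⊞ m) ⊞ q ⊞ p, p ⊞ q ⊞ p), (t(o ⊞ o, p ⊞ p ⊞ q ⊞ p, t(p, q, m) ⊞ o) ⊞ m) ⊞ t(p ⊞ (m ⊞ (m ⊞ m)), t(m, m, p), (m ⊞ p) ⊞ p ⊞ p)), p, o ⊞ q), m, m) ⊞ p ⊞ (p ⊞ (o ⊞ p))
  Merge nested applications:  t(o ⊞ t(t(t(t(m ⊞ p, t(q, p, q) ⊞ o, m ⊞ m ⊞ q), (m ⊞ q) ⊞ p ⊞ p ⊞ t(q, m, m) ⊞ (m ⊞ o), q ⊞ q ⊞ t(o ⊞ p, m, p)), t(m ⊞ (o ⊞ p) ⊞ (p ⊞ o), p ⊞ p, t(m, p, p)) ⊞ t(t(m, p, q), (m ⊞ m) ⊞ q ⊞ p, p ⊞ q ⊞ p), (t(o ⊞ o, p ⊞ p ⊞ q ⊞ p, t(p, q, m) ⊞ o) ⊞ m) ⊞ t(p ⊞ (m ⊞ (m ⊞ m)), t(m, m, p), (m ⊞ p) ⊞ p ⊞ p)), p, o ⊞ q), m, m) ⊞ p ⊞ p ⊞ o ⊞ p
  Inside:  t(o ⊞ t(t(t(t(m ⊞ p, t(q, p, q) ⊞ o, m ⊞ m ⊞ q), (m ⊞ q) ⊞ p ⊞ p ⊞ t(q, m, m) ⊞ (m ⊞ o), q ⊞ q ⊞ t(o ⊞ p, m, p)), t(m ⊞ (o ⊞ p) ⊞ (p ⊞ o), p ⊞ p, t(m, p, p)) ⊞ t(t(m, p, q), (m ⊞ m) ⊞ q ⊞ p, p ⊞ q ⊞ p), (t(o ⊞ o, p ⊞ p ⊞ q ⊞ p, t(p, q, m) ⊞ o) ⊞ m) ⊞ t(p ⊞ (m ⊞ (m ⊞ m)), t(m, m, p), (m ⊞ p) ⊞ p ⊞ p)), p, o ⊞ q), m, m)  →  t(t(t(t(t(m ⊞ p, t(q, p, q), m ⊞ m ⊞ q), m ⊞ m ⊞ p ⊞ p ⊞ q ⊞ t(q, m, m), q ⊞ q ⊞ t(p, m, p)), t(m ⊞ p ⊞ p, p ⊞ p, t(m, p, p)) ⊞ t(t(m, p, q), m ⊞ m ⊞ p ⊞ q, p ⊞ p ⊞ q), m ⊞ t(m ⊞ m ⊞ m ⊞ p, t(m, m, p), m ⊞ p ⊞ p ⊞ p) ⊞ t(o, p ⊞ p ⊞ p ⊞ q, t(p, q, m))), p, q), m, m)
  Drop the unit:  drop o
  Order the arguments:  p ⊞ p ⊞ p ⊞ t(t(t(t(t(m ⊞ p, t(q, p, q), m ⊞ m ⊞ q), m ⊞ m ⊞ p ⊞ p ⊞ q ⊞ t(q, m, m), q ⊞ q ⊞ t(p, m, p)), t(m ⊞ p ⊞ p, p ⊞ p, t(m, p, p)) ⊞ t(t(m, p, q), m ⊞ m ⊞ p ⊞ q, p ⊞ p ⊞ q), m ⊞ t(m ⊞ m ⊞ m ⊞ p, t(m, m, p), m ⊞ p ⊞ p ⊞ p) ⊞ t(o, p ⊞ p ⊞ p ⊞ q, t(p, q, m))), p, q), m, m)

Answer: no — p ⊞ p ⊞ p ⊞ t(t(t(t(t(m ⊞ p, t(q, p, q), m ⊞ m ⊞ q), m ⊞ m ⊞ p ⊞ p ⊞ q ⊞ t(q, m, m), q ⊞ q ⊞ t(p, m, p)), t(m ⊞ m ⊞ p ⊞ q, t(m, p, q), p ⊞ p ⊞ q) ⊞ t(m ⊞ p ⊞ p, p ⊞ p, t(m, p, p)), m ⊞ t(m ⊞ m ⊞ m ⊞ p, t(m, m, p), m ⊞ p ⊞ p ⊞ p) ⊞ t(o, p ⊞ p ⊞ p ⊞ q, t(p, q, m))), p, q), m, m) vs p ⊞ p ⊞ p ⊞ t(t(t(t(t(m ⊞ p, t(q, p, q), m ⊞ m ⊞ q), m ⊞ m ⊞ p ⊞ p ⊞ q ⊞ t(q, m, m), q ⊞ q ⊞ t(p, m, p)), t(m ⊞ p ⊞ p, p ⊞ p, t(m, p, p)) ⊞ t(t(m, p, q), m ⊞ m ⊞ p ⊞ q, p ⊞ p ⊞ q), m ⊞ t(m ⊞ m ⊞ m ⊞ p, t(m, m, p), m ⊞ p ⊞ p ⊞ p) ⊞ t(o, p ⊞ p ⊞ p ⊞ q, t(p, q, m))), p, q), m, m)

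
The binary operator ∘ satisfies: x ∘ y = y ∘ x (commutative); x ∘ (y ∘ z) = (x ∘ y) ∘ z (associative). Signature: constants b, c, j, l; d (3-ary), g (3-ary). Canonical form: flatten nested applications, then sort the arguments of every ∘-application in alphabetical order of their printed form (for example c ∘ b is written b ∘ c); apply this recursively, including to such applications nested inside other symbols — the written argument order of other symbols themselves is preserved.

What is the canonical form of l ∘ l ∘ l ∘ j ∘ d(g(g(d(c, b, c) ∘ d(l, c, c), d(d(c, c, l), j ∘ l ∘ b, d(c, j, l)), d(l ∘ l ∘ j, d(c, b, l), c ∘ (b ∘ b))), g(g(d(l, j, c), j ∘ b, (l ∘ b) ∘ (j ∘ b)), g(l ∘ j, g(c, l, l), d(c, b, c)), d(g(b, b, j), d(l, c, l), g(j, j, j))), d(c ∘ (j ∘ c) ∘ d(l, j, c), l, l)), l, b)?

Simplify inside:  d(g(g(d(c, b, c) ∘ d(l, c, c), d(d(c, c, l), j ∘ l ∘ b, d(c, j, l)), d(l ∘ l ∘ j, d(c, b, l), c ∘ (b ∘ b))), g(g(d(l, j, c), j ∘ b, (l ∘ b) ∘ (j ∘ b)), g(l ∘ j, g(c, l, l), d(c, b, c)), d(g(b, b, j), d(l, c, l), g(j, j, j))), d(c ∘ (j ∘ c) ∘ d(l, j, c), l, l)), l, b)  →  d(g(g(d(c, b, c) ∘ d(l, c, c), d(d(c, c, l), b ∘ j ∘ l, d(c, j, l)), d(j ∘ l ∘ l, d(c, b, l), b ∘ b ∘ c)), g(g(d(l, j, c), b ∘ j, b ∘ b ∘ j ∘ l), g(j ∘ l, g(c, l, l), d(c, b, c)), d(g(b, b, j), d(l, c, l), g(j, j, j))), d(c ∘ c ∘ d(l, j, c) ∘ j, l, l)), l, b)
Sort:  d(g(g(d(c, b, c) ∘ d(l, c, c), d(d(c, c, l), b ∘ j ∘ l, d(c, j, l)), d(j ∘ l ∘ l, d(c, b, l), b ∘ b ∘ c)), g(g(d(l, j, c), b ∘ j, b ∘ b ∘ j ∘ l), g(j ∘ l, g(c, l, l), d(c, b, c)), d(g(b, b, j), d(l, c, l), g(j, j, j))), d(c ∘ c ∘ d(l, j, c) ∘ j, l, l)), l, b) ∘ j ∘ l ∘ l ∘ l

Answer: d(g(g(d(c, b, c) ∘ d(l, c, c), d(d(c, c, l), b ∘ j ∘ l, d(c, j, l)), d(j ∘ l ∘ l, d(c, b, l), b ∘ b ∘ c)), g(g(d(l, j, c), b ∘ j, b ∘ b ∘ j ∘ l), g(j ∘ l, g(c, l, l), d(c, b, c)), d(g(b, b, j), d(l, c, l), g(j, j, j))), d(c ∘ c ∘ d(l, j, c) ∘ j, l, l)), l, b) ∘ j ∘ l ∘ l ∘ l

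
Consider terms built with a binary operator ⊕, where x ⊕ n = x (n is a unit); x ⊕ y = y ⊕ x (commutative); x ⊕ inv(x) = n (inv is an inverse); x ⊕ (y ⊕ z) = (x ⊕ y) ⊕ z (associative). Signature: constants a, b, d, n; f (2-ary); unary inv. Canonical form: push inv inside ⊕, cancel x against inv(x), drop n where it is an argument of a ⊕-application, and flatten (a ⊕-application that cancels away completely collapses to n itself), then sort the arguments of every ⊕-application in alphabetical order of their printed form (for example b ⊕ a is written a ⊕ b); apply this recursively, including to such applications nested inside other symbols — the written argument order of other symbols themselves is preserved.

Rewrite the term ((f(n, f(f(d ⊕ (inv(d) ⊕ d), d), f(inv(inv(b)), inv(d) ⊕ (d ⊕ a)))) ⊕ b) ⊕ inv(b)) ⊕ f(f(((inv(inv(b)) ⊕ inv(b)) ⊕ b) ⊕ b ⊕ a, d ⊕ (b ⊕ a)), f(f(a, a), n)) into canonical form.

Answer: f(f(a ⊕ b ⊕ b, a ⊕ b ⊕ d), f(f(a, a), n)) ⊕ f(n, f(f(d, d), f(b, a)))

Derivation:
Push inv inside:  distribute inv over ⊕ and collapse double inv
Cancel inverse pairs:  b cancels
Collect:  f(n, f(f(d, d), f(b, a))) ⊕ f(f(a ⊕ b ⊕ b, a ⊕ b ⊕ d), f(f(a, a), n))
Sort:  f(f(a ⊕ b ⊕ b, a ⊕ b ⊕ d), f(f(a, a), n)) ⊕ f(n, f(f(d, d), f(b, a)))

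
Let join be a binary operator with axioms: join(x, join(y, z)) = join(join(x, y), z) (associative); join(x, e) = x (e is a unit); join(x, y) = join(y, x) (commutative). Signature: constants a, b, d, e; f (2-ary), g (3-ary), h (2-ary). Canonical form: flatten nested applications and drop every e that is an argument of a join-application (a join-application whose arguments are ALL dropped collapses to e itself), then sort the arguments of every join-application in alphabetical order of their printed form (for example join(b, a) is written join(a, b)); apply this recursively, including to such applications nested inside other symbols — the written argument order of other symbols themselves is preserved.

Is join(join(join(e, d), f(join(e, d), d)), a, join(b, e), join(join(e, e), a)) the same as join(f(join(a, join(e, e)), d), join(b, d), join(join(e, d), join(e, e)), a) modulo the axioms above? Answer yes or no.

Answer: no — join(a, a, b, d, f(d, d)) vs join(a, b, d, d, f(a, d))

Derivation:
Left:  join(join(join(e, d), f(join(e, d), d)), a, join(b, e), join(join(e, e), a))
  Flatten:  join(e, d, f(join(e, d), d), a, b, e, e, e, a)
  Simplify inside:  f(join(e, d), d)  →  f(d, d)
  Units out:  drop e (×4)
  Sort arguments:  join(a, a, b, d, f(d, d))
Right:  join(f(join(a, join(e, e)), d), join(b, d), join(join(e, d), join(e, e)), a)
  Flatten:  join(f(join(a, join(e, e)), d), b, d, e, d, e, e, a)
  Inside:  f(join(a, join(e, e)), d)  →  f(a, d)
  Units out:  drop e (×3)
  Order the arguments:  join(a, b, d, d, f(a, d))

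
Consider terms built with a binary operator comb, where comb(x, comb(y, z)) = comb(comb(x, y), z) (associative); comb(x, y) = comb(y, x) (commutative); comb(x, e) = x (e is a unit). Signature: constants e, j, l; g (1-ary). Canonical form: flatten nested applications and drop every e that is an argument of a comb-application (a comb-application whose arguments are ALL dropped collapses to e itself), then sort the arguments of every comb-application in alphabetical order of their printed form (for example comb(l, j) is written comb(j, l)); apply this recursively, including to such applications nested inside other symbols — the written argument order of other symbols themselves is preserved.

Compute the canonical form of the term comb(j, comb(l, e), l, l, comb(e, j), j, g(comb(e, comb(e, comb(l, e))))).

Answer: comb(g(l), j, j, j, l, l, l)

Derivation:
Merge nested applications:  comb(j, l, e, l, l, e, j, j, g(comb(e, comb(e, comb(l, e)))))
Simplify inside:  g(comb(e, comb(e, comb(l, e))))  →  g(l)
Unit:  drop e (×2)
Sort:  comb(g(l), j, j, j, l, l, l)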